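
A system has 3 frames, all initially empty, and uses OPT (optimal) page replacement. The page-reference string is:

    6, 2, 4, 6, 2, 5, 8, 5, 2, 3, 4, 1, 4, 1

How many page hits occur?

6 → miss, frames (6)
2 → miss, frames (6 2)
4 → miss, frames (6 2 4)
6 → hit
2 → hit
5 → miss, evict 6, frames (2 4 5)
8 → miss, evict 4, frames (2 5 8)
5 → hit
2 → hit
3 → miss, evict 8, frames (2 5 3)
4 → miss, evict 3, frames (2 5 4)
1 → miss, evict 5, frames (2 4 1)
4 → hit
1 → hit
Hits: 6.

6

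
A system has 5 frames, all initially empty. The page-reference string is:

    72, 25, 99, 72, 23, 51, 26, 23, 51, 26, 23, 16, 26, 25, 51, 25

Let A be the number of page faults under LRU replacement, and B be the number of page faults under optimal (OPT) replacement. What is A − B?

1

Under LRU: F F F . F F F . . . . F . F . . → 8 faults.
Under OPT: F F F . F F F . . . . F . . . . → 7 faults.
A − B = 8 − 7 = 1.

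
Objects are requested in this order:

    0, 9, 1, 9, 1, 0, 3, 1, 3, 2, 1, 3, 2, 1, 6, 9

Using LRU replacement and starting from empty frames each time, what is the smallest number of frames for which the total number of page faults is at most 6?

f=1: 16 faults
f=2: 13 faults
f=3: 7 faults
f=4: 7 faults
f=5: 7 faults
f=6: 6 faults
Smallest f with faults ≤ 6 is 6.

6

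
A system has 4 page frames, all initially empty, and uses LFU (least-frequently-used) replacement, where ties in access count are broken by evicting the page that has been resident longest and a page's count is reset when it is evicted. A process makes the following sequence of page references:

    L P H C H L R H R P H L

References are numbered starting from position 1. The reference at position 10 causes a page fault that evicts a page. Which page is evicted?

C

pos 1: L: fault, frames [L]
pos 2: P: fault, frames [L, P]
pos 3: H: fault, frames [L, P, H]
pos 4: C: fault, frames [L, P, H, C]
pos 5: H: hit
pos 6: L: hit
pos 7: R: fault, evict P, frames [L, H, C, R]
pos 8: H: hit
pos 9: R: hit
pos 10: P: fault, evict C, frames [L, H, R, P]
At position 10, page C is evicted.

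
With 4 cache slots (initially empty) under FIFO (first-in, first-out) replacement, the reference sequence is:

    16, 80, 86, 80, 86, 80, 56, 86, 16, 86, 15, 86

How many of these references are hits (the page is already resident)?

16 → miss, frames {16}
80 → miss, frames {16,80}
86 → miss, frames {16,80,86}
80 → hit
86 → hit
80 → hit
56 → miss, frames {16,80,86,56}
86 → hit
16 → hit
86 → hit
15 → miss, evict 16, frames {80,86,56,15}
86 → hit
Hits: 7.

7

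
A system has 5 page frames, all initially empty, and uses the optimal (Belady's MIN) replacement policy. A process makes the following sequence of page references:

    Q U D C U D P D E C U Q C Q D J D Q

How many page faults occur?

Q: fault, frames (Q)
U: fault, frames (Q U)
D: fault, frames (Q U D)
C: fault, frames (Q U D C)
U: hit
D: hit
P: fault, frames (Q U D C P)
D: hit
E: fault, evict P, frames (Q U D C E)
C: hit
U: hit
Q: hit
C: hit
Q: hit
D: hit
J: fault, evict E, frames (Q U D C J)
D: hit
Q: hit
Page faults: 7.

7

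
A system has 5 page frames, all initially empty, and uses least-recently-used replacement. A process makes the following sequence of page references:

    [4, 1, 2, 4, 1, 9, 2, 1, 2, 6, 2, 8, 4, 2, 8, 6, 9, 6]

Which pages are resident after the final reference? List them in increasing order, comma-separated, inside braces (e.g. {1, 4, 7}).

4 → miss, frames [4]
1 → miss, frames [4, 1]
2 → miss, frames [4, 1, 2]
4 → hit
1 → hit
9 → miss, frames [2, 4, 1, 9]
2 → hit
1 → hit
2 → hit
6 → miss, frames [4, 9, 1, 2, 6]
2 → hit
8 → miss, evict 4, frames [9, 1, 6, 2, 8]
4 → miss, evict 9, frames [1, 6, 2, 8, 4]
2 → hit
8 → hit
6 → hit
9 → miss, evict 1, frames [4, 2, 8, 6, 9]
6 → hit

{2, 4, 6, 8, 9}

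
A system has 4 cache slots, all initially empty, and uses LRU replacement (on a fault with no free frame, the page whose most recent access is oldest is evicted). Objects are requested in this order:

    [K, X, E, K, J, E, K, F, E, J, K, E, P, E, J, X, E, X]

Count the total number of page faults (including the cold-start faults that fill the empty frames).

K: fault, frames [K]
X: fault, frames [K, X]
E: fault, frames [K, X, E]
K: hit
J: fault, frames [X, E, K, J]
E: hit
K: hit
F: fault, evict X, frames [J, E, K, F]
E: hit
J: hit
K: hit
E: hit
P: fault, evict F, frames [J, K, E, P]
E: hit
J: hit
X: fault, evict K, frames [P, E, J, X]
E: hit
X: hit
Page faults: 7.

7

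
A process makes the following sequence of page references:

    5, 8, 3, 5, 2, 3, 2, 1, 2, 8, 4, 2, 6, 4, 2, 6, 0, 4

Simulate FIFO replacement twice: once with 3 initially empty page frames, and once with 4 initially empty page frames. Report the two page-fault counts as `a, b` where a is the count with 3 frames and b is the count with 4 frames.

11, 8

3 frames: F F F . F . . F . F F F F . . . F F → 11 faults.
4 frames: F F F . F . . F . . F . F . . . F . → 8 faults.
8 < 11: adding a frame reduced faults, as is typical.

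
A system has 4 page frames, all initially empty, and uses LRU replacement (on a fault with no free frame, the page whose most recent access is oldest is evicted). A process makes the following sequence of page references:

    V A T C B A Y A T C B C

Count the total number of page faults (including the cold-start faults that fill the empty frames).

9

V → fault, frames (V)
A → fault, frames (V A)
T → fault, frames (V A T)
C → fault, frames (V A T C)
B → fault, evict V, frames (A T C B)
A → hit
Y → fault, evict T, frames (C B A Y)
A → hit
T → fault, evict C, frames (B Y A T)
C → fault, evict B, frames (Y A T C)
B → fault, evict Y, frames (A T C B)
C → hit
Page faults: 9.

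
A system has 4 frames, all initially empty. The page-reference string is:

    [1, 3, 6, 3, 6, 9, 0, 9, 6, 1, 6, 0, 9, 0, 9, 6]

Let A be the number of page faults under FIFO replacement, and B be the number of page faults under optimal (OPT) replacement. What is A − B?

Under FIFO: F F F . . F F . . F . . . . . . → 6 faults.
Under OPT: F F F . . F F . . . . . . . . . → 5 faults.
A − B = 6 − 5 = 1.

1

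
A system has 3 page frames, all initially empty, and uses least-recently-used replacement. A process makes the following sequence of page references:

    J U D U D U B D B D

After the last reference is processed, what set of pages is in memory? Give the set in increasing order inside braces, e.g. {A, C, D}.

J: fault, frames [J]
U: fault, frames [J, U]
D: fault, frames [J, U, D]
U: hit
D: hit
U: hit
B: fault, evict J, frames [D, U, B]
D: hit
B: hit
D: hit

{B, D, U}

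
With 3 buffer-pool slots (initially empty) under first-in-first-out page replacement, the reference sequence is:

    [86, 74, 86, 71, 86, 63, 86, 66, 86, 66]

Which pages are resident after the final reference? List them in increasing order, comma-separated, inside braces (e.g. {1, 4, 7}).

86 -> fault, frames {86}
74 -> fault, frames {86,74}
86 -> hit
71 -> fault, frames {86,74,71}
86 -> hit
63 -> fault, evict 86, frames {74,71,63}
86 -> fault, evict 74, frames {71,63,86}
66 -> fault, evict 71, frames {63,86,66}
86 -> hit
66 -> hit

{63, 66, 86}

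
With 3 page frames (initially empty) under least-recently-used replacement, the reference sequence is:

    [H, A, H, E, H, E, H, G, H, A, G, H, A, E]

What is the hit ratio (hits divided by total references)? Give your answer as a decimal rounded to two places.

H: fault, frames (H)
A: fault, frames (H A)
H: hit
E: fault, frames (A H E)
H: hit
E: hit
H: hit
G: fault, evict A, frames (E H G)
H: hit
A: fault, evict E, frames (G H A)
G: hit
H: hit
A: hit
E: fault, evict G, frames (H A E)
Hits: 8 of 14 references → 8/14 = 0.5714.

0.57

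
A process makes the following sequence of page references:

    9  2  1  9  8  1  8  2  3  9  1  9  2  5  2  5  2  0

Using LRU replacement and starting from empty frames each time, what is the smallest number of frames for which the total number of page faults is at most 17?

2

f=1: 18 faults
f=2: 13 faults
f=3: 11 faults
f=4: 9 faults
f=5: 7 faults
f=6: 7 faults
f=7: 7 faults
Smallest f with faults ≤ 17 is 2.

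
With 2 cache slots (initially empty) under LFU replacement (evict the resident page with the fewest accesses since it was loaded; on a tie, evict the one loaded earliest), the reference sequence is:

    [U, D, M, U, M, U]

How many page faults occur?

4

U → fault, frames {U}
D → fault, frames {U,D}
M → fault, evict U, frames {D,M}
U → fault, evict D, frames {M,U}
M → hit
U → hit
Page faults: 4.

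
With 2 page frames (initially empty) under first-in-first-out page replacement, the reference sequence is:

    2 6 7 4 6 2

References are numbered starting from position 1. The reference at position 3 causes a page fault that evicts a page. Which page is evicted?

2

pos 1: 2: fault, frames [2]
pos 2: 6: fault, frames [2, 6]
pos 3: 7: fault, evict 2, frames [6, 7]
At position 3, page 2 is evicted.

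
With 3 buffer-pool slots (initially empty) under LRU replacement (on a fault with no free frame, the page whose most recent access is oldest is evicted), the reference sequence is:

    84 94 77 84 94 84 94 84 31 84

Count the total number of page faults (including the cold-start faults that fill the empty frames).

4

84 → miss, frames [84]
94 → miss, frames [84, 94]
77 → miss, frames [84, 94, 77]
84 → hit
94 → hit
84 → hit
94 → hit
84 → hit
31 → miss, evict 77, frames [94, 84, 31]
84 → hit
Page faults: 4.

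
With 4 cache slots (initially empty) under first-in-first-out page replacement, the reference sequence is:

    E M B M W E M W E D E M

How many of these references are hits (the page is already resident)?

E -> fault, frames [E]
M -> fault, frames [E, M]
B -> fault, frames [E, M, B]
M -> hit
W -> fault, frames [E, M, B, W]
E -> hit
M -> hit
W -> hit
E -> hit
D -> fault, evict E, frames [M, B, W, D]
E -> fault, evict M, frames [B, W, D, E]
M -> fault, evict B, frames [W, D, E, M]
Hits: 5.

5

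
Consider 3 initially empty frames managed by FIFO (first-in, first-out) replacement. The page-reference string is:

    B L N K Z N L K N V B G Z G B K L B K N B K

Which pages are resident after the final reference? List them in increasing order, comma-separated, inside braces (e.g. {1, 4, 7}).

{B, K, N}

B -> fault, frames {B}
L -> fault, frames {B,L}
N -> fault, frames {B,L,N}
K -> fault, evict B, frames {L,N,K}
Z -> fault, evict L, frames {N,K,Z}
N -> hit
L -> fault, evict N, frames {K,Z,L}
K -> hit
N -> fault, evict K, frames {Z,L,N}
V -> fault, evict Z, frames {L,N,V}
B -> fault, evict L, frames {N,V,B}
G -> fault, evict N, frames {V,B,G}
Z -> fault, evict V, frames {B,G,Z}
G -> hit
B -> hit
K -> fault, evict B, frames {G,Z,K}
L -> fault, evict G, frames {Z,K,L}
B -> fault, evict Z, frames {K,L,B}
K -> hit
N -> fault, evict K, frames {L,B,N}
B -> hit
K -> fault, evict L, frames {B,N,K}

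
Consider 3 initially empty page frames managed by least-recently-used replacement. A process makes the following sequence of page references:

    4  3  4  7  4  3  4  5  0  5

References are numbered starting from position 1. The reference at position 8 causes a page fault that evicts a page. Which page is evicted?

7

pos 1: 4 -> miss, frames (4)
pos 2: 3 -> miss, frames (4 3)
pos 3: 4 -> hit
pos 4: 7 -> miss, frames (3 4 7)
pos 5: 4 -> hit
pos 6: 3 -> hit
pos 7: 4 -> hit
pos 8: 5 -> miss, evict 7, frames (3 4 5)
At position 8, page 7 is evicted.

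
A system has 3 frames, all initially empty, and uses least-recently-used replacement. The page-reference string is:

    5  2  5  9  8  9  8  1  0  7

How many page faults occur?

5 -> miss, frames (5)
2 -> miss, frames (5 2)
5 -> hit
9 -> miss, frames (2 5 9)
8 -> miss, evict 2, frames (5 9 8)
9 -> hit
8 -> hit
1 -> miss, evict 5, frames (9 8 1)
0 -> miss, evict 9, frames (8 1 0)
7 -> miss, evict 8, frames (1 0 7)
Page faults: 7.

7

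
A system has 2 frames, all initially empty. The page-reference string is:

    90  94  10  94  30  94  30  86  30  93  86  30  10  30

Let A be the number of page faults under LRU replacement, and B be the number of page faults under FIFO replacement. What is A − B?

Under LRU: F F F . F . . F . F F F F . → 9 faults.
Under FIFO: F F F . F F . F F F F F F . → 11 faults.
A − B = 9 − 11 = -2.

-2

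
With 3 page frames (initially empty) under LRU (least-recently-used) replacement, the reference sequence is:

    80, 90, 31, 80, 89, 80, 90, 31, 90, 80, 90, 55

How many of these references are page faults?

7

80 -> miss, frames {80}
90 -> miss, frames {80,90}
31 -> miss, frames {80,90,31}
80 -> hit
89 -> miss, evict 90, frames {31,80,89}
80 -> hit
90 -> miss, evict 31, frames {89,80,90}
31 -> miss, evict 89, frames {80,90,31}
90 -> hit
80 -> hit
90 -> hit
55 -> miss, evict 31, frames {80,90,55}
Page faults: 7.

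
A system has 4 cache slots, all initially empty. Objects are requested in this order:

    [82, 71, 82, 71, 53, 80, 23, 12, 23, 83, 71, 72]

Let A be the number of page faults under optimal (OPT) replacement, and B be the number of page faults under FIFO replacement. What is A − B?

Under OPT: F F . . F F F F . F . F → 8 faults.
Under FIFO: F F . . F F F F . F F F → 9 faults.
A − B = 8 − 9 = -1.

-1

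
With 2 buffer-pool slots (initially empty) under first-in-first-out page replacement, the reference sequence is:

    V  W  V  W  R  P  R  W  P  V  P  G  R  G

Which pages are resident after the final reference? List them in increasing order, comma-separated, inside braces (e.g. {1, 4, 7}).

{G, R}

V → miss, frames [V]
W → miss, frames [V, W]
V → hit
W → hit
R → miss, evict V, frames [W, R]
P → miss, evict W, frames [R, P]
R → hit
W → miss, evict R, frames [P, W]
P → hit
V → miss, evict P, frames [W, V]
P → miss, evict W, frames [V, P]
G → miss, evict V, frames [P, G]
R → miss, evict P, frames [G, R]
G → hit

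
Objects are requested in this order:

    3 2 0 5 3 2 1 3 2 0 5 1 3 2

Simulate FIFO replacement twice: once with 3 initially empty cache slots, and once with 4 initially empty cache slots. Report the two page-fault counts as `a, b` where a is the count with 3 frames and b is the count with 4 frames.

3 frames: F F F F F F F . . F F . F F → 11 faults.
4 frames: F F F F . . F F F F F F F F → 12 faults.
12 > 11: adding a frame increased faults — Belady's anomaly.

11, 12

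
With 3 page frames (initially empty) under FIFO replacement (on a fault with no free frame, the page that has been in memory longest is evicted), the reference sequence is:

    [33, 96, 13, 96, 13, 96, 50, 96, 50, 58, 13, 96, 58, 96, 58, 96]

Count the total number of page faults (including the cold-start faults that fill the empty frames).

6

33 → miss, frames [33]
96 → miss, frames [33, 96]
13 → miss, frames [33, 96, 13]
96 → hit
13 → hit
96 → hit
50 → miss, evict 33, frames [96, 13, 50]
96 → hit
50 → hit
58 → miss, evict 96, frames [13, 50, 58]
13 → hit
96 → miss, evict 13, frames [50, 58, 96]
58 → hit
96 → hit
58 → hit
96 → hit
Page faults: 6.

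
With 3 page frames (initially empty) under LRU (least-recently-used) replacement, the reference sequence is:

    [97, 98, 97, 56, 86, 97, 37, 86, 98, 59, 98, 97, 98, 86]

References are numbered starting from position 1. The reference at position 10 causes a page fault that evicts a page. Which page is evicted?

pos 1: 97: fault, frames (97)
pos 2: 98: fault, frames (97 98)
pos 3: 97: hit
pos 4: 56: fault, frames (98 97 56)
pos 5: 86: fault, evict 98, frames (97 56 86)
pos 6: 97: hit
pos 7: 37: fault, evict 56, frames (86 97 37)
pos 8: 86: hit
pos 9: 98: fault, evict 97, frames (37 86 98)
pos 10: 59: fault, evict 37, frames (86 98 59)
At position 10, page 37 is evicted.

37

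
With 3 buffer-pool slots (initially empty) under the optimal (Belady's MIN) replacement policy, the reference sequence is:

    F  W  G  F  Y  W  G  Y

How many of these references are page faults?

F → fault, frames {F}
W → fault, frames {F,W}
G → fault, frames {F,W,G}
F → hit
Y → fault, evict F, frames {W,G,Y}
W → hit
G → hit
Y → hit
Page faults: 4.

4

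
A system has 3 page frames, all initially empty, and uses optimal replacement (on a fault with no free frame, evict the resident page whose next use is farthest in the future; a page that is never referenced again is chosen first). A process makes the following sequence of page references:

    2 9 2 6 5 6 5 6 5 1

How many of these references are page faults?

2 → fault, frames (2)
9 → fault, frames (2 9)
2 → hit
6 → fault, frames (2 9 6)
5 → fault, evict 9, frames (2 6 5)
6 → hit
5 → hit
6 → hit
5 → hit
1 → fault, evict 5, frames (2 6 1)
Page faults: 5.

5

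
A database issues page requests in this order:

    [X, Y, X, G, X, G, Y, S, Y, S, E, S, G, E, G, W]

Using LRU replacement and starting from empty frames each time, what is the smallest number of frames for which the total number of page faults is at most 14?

f=1: 16 faults
f=2: 9 faults
f=3: 7 faults
f=4: 6 faults
f=5: 6 faults
f=6: 6 faults
Smallest f with faults ≤ 14 is 2.

2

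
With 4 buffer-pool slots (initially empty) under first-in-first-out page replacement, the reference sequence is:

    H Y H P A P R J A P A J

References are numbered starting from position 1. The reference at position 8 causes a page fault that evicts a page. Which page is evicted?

Y

pos 1: H → miss, frames [H]
pos 2: Y → miss, frames [H, Y]
pos 3: H → hit
pos 4: P → miss, frames [H, Y, P]
pos 5: A → miss, frames [H, Y, P, A]
pos 6: P → hit
pos 7: R → miss, evict H, frames [Y, P, A, R]
pos 8: J → miss, evict Y, frames [P, A, R, J]
At position 8, page Y is evicted.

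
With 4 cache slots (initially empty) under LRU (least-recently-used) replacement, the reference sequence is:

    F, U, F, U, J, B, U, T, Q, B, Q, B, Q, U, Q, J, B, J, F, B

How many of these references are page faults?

8

F → fault, frames (F)
U → fault, frames (F U)
F → hit
U → hit
J → fault, frames (F U J)
B → fault, frames (F U J B)
U → hit
T → fault, evict F, frames (J B U T)
Q → fault, evict J, frames (B U T Q)
B → hit
Q → hit
B → hit
Q → hit
U → hit
Q → hit
J → fault, evict T, frames (B U Q J)
B → hit
J → hit
F → fault, evict U, frames (Q B J F)
B → hit
Page faults: 8.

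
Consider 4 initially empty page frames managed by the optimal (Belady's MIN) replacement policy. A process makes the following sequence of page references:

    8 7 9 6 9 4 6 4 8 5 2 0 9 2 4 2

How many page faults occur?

8

8 -> miss, frames [8]
7 -> miss, frames [8, 7]
9 -> miss, frames [8, 7, 9]
6 -> miss, frames [8, 7, 9, 6]
9 -> hit
4 -> miss, evict 7, frames [8, 9, 6, 4]
6 -> hit
4 -> hit
8 -> hit
5 -> miss, evict 6, frames [8, 9, 4, 5]
2 -> miss, evict 5, frames [8, 9, 4, 2]
0 -> miss, evict 8, frames [9, 4, 2, 0]
9 -> hit
2 -> hit
4 -> hit
2 -> hit
Page faults: 8.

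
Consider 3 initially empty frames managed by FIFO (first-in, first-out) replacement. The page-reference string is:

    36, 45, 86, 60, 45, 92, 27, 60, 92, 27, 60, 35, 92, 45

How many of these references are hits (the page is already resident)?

36 → miss, frames (36)
45 → miss, frames (36 45)
86 → miss, frames (36 45 86)
60 → miss, evict 36, frames (45 86 60)
45 → hit
92 → miss, evict 45, frames (86 60 92)
27 → miss, evict 86, frames (60 92 27)
60 → hit
92 → hit
27 → hit
60 → hit
35 → miss, evict 60, frames (92 27 35)
92 → hit
45 → miss, evict 92, frames (27 35 45)
Hits: 6.

6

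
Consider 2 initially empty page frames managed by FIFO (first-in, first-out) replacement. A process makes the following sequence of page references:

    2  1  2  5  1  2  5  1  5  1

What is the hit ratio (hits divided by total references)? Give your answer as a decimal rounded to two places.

2: fault, frames {2}
1: fault, frames {2,1}
2: hit
5: fault, evict 2, frames {1,5}
1: hit
2: fault, evict 1, frames {5,2}
5: hit
1: fault, evict 5, frames {2,1}
5: fault, evict 2, frames {1,5}
1: hit
Hits: 4 of 10 references → 4/10 = 0.4000.

0.40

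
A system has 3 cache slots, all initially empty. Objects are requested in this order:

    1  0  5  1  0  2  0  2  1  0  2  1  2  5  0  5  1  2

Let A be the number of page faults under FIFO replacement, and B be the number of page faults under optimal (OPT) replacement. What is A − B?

Under FIFO: F F F . . F . . F F . . . F . . . F → 8 faults.
Under OPT: F F F . . F . . . . . . . F . . . F → 6 faults.
A − B = 8 − 6 = 2.

2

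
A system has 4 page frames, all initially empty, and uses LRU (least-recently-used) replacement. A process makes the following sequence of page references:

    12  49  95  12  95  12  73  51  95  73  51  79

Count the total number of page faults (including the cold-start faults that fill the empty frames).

12: fault, frames (12)
49: fault, frames (12 49)
95: fault, frames (12 49 95)
12: hit
95: hit
12: hit
73: fault, frames (49 95 12 73)
51: fault, evict 49, frames (95 12 73 51)
95: hit
73: hit
51: hit
79: fault, evict 12, frames (95 73 51 79)
Page faults: 6.

6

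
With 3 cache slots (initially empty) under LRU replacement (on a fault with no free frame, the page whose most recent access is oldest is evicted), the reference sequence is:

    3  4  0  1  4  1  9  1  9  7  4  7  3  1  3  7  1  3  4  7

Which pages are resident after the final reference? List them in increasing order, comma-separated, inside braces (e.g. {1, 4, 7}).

{3, 4, 7}

3 → miss, frames {3}
4 → miss, frames {3,4}
0 → miss, frames {3,4,0}
1 → miss, evict 3, frames {4,0,1}
4 → hit
1 → hit
9 → miss, evict 0, frames {4,1,9}
1 → hit
9 → hit
7 → miss, evict 4, frames {1,9,7}
4 → miss, evict 1, frames {9,7,4}
7 → hit
3 → miss, evict 9, frames {4,7,3}
1 → miss, evict 4, frames {7,3,1}
3 → hit
7 → hit
1 → hit
3 → hit
4 → miss, evict 7, frames {1,3,4}
7 → miss, evict 1, frames {3,4,7}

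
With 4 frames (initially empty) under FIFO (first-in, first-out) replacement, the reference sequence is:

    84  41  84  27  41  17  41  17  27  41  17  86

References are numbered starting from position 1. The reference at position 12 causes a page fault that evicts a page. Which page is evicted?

84

pos 1: 84: miss, frames (84)
pos 2: 41: miss, frames (84 41)
pos 3: 84: hit
pos 4: 27: miss, frames (84 41 27)
pos 5: 41: hit
pos 6: 17: miss, frames (84 41 27 17)
pos 7: 41: hit
pos 8: 17: hit
pos 9: 27: hit
pos 10: 41: hit
pos 11: 17: hit
pos 12: 86: miss, evict 84, frames (41 27 17 86)
At position 12, page 84 is evicted.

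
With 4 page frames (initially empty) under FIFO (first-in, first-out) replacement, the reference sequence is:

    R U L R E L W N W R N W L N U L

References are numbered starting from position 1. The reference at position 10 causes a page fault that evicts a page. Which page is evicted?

pos 1: R -> miss, frames [R]
pos 2: U -> miss, frames [R, U]
pos 3: L -> miss, frames [R, U, L]
pos 4: R -> hit
pos 5: E -> miss, frames [R, U, L, E]
pos 6: L -> hit
pos 7: W -> miss, evict R, frames [U, L, E, W]
pos 8: N -> miss, evict U, frames [L, E, W, N]
pos 9: W -> hit
pos 10: R -> miss, evict L, frames [E, W, N, R]
At position 10, page L is evicted.

L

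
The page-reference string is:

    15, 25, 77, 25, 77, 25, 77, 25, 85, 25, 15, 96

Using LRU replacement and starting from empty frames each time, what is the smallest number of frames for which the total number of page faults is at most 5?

4

f=1: 12 faults
f=2: 6 faults
f=3: 6 faults
f=4: 5 faults
f=5: 5 faults
Smallest f with faults ≤ 5 is 4.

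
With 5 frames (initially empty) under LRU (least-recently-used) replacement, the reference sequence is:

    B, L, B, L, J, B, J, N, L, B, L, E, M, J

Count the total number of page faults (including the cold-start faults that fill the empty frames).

B → miss, frames (B)
L → miss, frames (B L)
B → hit
L → hit
J → miss, frames (B L J)
B → hit
J → hit
N → miss, frames (L B J N)
L → hit
B → hit
L → hit
E → miss, frames (J N B L E)
M → miss, evict J, frames (N B L E M)
J → miss, evict N, frames (B L E M J)
Page faults: 7.

7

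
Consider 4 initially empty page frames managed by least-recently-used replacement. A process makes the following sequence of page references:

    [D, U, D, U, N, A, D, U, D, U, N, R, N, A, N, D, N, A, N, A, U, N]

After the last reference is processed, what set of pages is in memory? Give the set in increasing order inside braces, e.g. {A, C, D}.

D -> miss, frames [D]
U -> miss, frames [D, U]
D -> hit
U -> hit
N -> miss, frames [D, U, N]
A -> miss, frames [D, U, N, A]
D -> hit
U -> hit
D -> hit
U -> hit
N -> hit
R -> miss, evict A, frames [D, U, N, R]
N -> hit
A -> miss, evict D, frames [U, R, N, A]
N -> hit
D -> miss, evict U, frames [R, A, N, D]
N -> hit
A -> hit
N -> hit
A -> hit
U -> miss, evict R, frames [D, N, A, U]
N -> hit

{A, D, N, U}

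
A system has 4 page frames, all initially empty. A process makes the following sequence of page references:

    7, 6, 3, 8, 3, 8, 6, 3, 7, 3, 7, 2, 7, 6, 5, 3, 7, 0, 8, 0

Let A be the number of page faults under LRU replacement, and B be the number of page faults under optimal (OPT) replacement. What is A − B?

Under LRU: F F F F . . . . . . . F . . F F . F F . → 9 faults.
Under OPT: F F F F . . . . . . . F . . F . . F F . → 8 faults.
A − B = 9 − 8 = 1.

1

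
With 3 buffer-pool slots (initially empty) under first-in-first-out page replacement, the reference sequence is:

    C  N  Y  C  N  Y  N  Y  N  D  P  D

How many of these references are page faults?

C → miss, frames {C}
N → miss, frames {C,N}
Y → miss, frames {C,N,Y}
C → hit
N → hit
Y → hit
N → hit
Y → hit
N → hit
D → miss, evict C, frames {N,Y,D}
P → miss, evict N, frames {Y,D,P}
D → hit
Page faults: 5.

5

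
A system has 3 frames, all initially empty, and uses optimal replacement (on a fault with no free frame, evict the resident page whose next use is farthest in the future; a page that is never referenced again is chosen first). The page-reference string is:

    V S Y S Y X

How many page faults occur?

V -> miss, frames [V]
S -> miss, frames [V, S]
Y -> miss, frames [V, S, Y]
S -> hit
Y -> hit
X -> miss, evict Y, frames [V, S, X]
Page faults: 4.

4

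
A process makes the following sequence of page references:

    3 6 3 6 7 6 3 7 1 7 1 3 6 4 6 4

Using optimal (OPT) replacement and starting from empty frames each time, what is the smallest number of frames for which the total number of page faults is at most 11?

f=1: 16 faults
f=2: 8 faults
f=3: 6 faults
f=4: 5 faults
f=5: 5 faults
Smallest f with faults ≤ 11 is 2.

2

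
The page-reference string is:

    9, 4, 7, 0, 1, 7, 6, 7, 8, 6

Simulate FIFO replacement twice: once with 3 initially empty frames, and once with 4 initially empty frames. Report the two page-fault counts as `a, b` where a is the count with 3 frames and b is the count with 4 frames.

8, 7

3 frames: F F F F F . F F F . → 8 faults.
4 frames: F F F F F . F . F . → 7 faults.
7 < 8: adding a frame reduced faults, as is typical.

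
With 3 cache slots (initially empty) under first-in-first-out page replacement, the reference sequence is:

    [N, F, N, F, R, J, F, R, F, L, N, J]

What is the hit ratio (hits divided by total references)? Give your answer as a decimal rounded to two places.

N → fault, frames {N}
F → fault, frames {N,F}
N → hit
F → hit
R → fault, frames {N,F,R}
J → fault, evict N, frames {F,R,J}
F → hit
R → hit
F → hit
L → fault, evict F, frames {R,J,L}
N → fault, evict R, frames {J,L,N}
J → hit
Hits: 6 of 12 references → 6/12 = 0.5000.

0.50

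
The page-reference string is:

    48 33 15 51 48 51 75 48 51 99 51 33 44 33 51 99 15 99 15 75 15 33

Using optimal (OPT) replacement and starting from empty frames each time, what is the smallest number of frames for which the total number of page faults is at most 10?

f=1: 22 faults
f=2: 14 faults
f=3: 11 faults
f=4: 9 faults
f=5: 8 faults
f=6: 7 faults
f=7: 7 faults
Smallest f with faults ≤ 10 is 4.

4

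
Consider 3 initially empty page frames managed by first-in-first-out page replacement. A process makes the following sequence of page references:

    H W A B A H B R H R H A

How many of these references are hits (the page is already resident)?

5

H -> fault, frames [H]
W -> fault, frames [H, W]
A -> fault, frames [H, W, A]
B -> fault, evict H, frames [W, A, B]
A -> hit
H -> fault, evict W, frames [A, B, H]
B -> hit
R -> fault, evict A, frames [B, H, R]
H -> hit
R -> hit
H -> hit
A -> fault, evict B, frames [H, R, A]
Hits: 5.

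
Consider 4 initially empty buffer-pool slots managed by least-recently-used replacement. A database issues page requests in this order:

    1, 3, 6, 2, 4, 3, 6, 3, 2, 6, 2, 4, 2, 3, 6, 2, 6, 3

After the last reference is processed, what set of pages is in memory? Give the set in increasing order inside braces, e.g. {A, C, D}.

{2, 3, 4, 6}

1: fault, frames [1]
3: fault, frames [1, 3]
6: fault, frames [1, 3, 6]
2: fault, frames [1, 3, 6, 2]
4: fault, evict 1, frames [3, 6, 2, 4]
3: hit
6: hit
3: hit
2: hit
6: hit
2: hit
4: hit
2: hit
3: hit
6: hit
2: hit
6: hit
3: hit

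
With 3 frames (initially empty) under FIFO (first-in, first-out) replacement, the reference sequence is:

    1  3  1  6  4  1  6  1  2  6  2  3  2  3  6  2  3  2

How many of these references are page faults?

1: fault, frames {1}
3: fault, frames {1,3}
1: hit
6: fault, frames {1,3,6}
4: fault, evict 1, frames {3,6,4}
1: fault, evict 3, frames {6,4,1}
6: hit
1: hit
2: fault, evict 6, frames {4,1,2}
6: fault, evict 4, frames {1,2,6}
2: hit
3: fault, evict 1, frames {2,6,3}
2: hit
3: hit
6: hit
2: hit
3: hit
2: hit
Page faults: 8.

8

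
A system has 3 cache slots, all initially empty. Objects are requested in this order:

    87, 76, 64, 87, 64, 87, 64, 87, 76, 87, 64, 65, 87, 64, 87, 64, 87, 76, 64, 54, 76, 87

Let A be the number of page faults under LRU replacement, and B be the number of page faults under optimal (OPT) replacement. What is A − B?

Under LRU: F F F . . . . . . . . F . . . . . F . F . F → 7 faults.
Under OPT: F F F . . . . . . . . F . . . . . F . F . . → 6 faults.
A − B = 7 − 6 = 1.

1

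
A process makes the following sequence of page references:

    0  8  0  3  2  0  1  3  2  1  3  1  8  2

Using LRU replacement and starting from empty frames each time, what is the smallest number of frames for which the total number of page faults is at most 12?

f=1: 14 faults
f=2: 12 faults
f=3: 9 faults
f=4: 6 faults
f=5: 5 faults
Smallest f with faults ≤ 12 is 2.

2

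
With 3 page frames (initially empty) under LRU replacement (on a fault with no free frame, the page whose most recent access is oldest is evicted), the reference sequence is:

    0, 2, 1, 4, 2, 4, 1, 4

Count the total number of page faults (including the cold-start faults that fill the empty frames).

0 → miss, frames [0]
2 → miss, frames [0, 2]
1 → miss, frames [0, 2, 1]
4 → miss, evict 0, frames [2, 1, 4]
2 → hit
4 → hit
1 → hit
4 → hit
Page faults: 4.

4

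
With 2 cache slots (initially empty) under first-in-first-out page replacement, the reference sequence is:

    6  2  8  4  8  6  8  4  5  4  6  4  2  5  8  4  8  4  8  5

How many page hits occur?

6 → fault, frames (6)
2 → fault, frames (6 2)
8 → fault, evict 6, frames (2 8)
4 → fault, evict 2, frames (8 4)
8 → hit
6 → fault, evict 8, frames (4 6)
8 → fault, evict 4, frames (6 8)
4 → fault, evict 6, frames (8 4)
5 → fault, evict 8, frames (4 5)
4 → hit
6 → fault, evict 4, frames (5 6)
4 → fault, evict 5, frames (6 4)
2 → fault, evict 6, frames (4 2)
5 → fault, evict 4, frames (2 5)
8 → fault, evict 2, frames (5 8)
4 → fault, evict 5, frames (8 4)
8 → hit
4 → hit
8 → hit
5 → fault, evict 8, frames (4 5)
Hits: 5.

5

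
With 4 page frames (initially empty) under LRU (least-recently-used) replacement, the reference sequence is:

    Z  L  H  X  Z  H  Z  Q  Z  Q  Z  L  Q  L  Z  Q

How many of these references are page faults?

Z → fault, frames (Z)
L → fault, frames (Z L)
H → fault, frames (Z L H)
X → fault, frames (Z L H X)
Z → hit
H → hit
Z → hit
Q → fault, evict L, frames (X H Z Q)
Z → hit
Q → hit
Z → hit
L → fault, evict X, frames (H Q Z L)
Q → hit
L → hit
Z → hit
Q → hit
Page faults: 6.

6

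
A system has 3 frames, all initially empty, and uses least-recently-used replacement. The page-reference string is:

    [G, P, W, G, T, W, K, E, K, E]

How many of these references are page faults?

6

G: fault, frames [G]
P: fault, frames [G, P]
W: fault, frames [G, P, W]
G: hit
T: fault, evict P, frames [W, G, T]
W: hit
K: fault, evict G, frames [T, W, K]
E: fault, evict T, frames [W, K, E]
K: hit
E: hit
Page faults: 6.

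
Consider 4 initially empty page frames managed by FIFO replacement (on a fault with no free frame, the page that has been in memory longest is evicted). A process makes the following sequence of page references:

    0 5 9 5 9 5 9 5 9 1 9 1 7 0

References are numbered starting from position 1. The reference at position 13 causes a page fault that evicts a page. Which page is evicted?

pos 1: 0 -> miss, frames (0)
pos 2: 5 -> miss, frames (0 5)
pos 3: 9 -> miss, frames (0 5 9)
pos 4: 5 -> hit
pos 5: 9 -> hit
pos 6: 5 -> hit
pos 7: 9 -> hit
pos 8: 5 -> hit
pos 9: 9 -> hit
pos 10: 1 -> miss, frames (0 5 9 1)
pos 11: 9 -> hit
pos 12: 1 -> hit
pos 13: 7 -> miss, evict 0, frames (5 9 1 7)
At position 13, page 0 is evicted.

0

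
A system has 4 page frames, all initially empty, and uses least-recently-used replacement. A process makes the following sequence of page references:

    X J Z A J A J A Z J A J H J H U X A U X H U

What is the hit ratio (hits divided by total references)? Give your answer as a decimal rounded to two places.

X → miss, frames (X)
J → miss, frames (X J)
Z → miss, frames (X J Z)
A → miss, frames (X J Z A)
J → hit
A → hit
J → hit
A → hit
Z → hit
J → hit
A → hit
J → hit
H → miss, evict X, frames (Z A J H)
J → hit
H → hit
U → miss, evict Z, frames (A J H U)
X → miss, evict A, frames (J H U X)
A → miss, evict J, frames (H U X A)
U → hit
X → hit
H → hit
U → hit
Hits: 14 of 22 references → 14/22 = 0.6364.

0.64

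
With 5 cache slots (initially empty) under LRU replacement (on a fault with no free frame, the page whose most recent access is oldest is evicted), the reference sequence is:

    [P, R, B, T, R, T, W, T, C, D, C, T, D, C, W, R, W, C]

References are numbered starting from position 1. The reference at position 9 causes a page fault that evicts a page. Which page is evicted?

P

pos 1: P -> miss, frames (P)
pos 2: R -> miss, frames (P R)
pos 3: B -> miss, frames (P R B)
pos 4: T -> miss, frames (P R B T)
pos 5: R -> hit
pos 6: T -> hit
pos 7: W -> miss, frames (P B R T W)
pos 8: T -> hit
pos 9: C -> miss, evict P, frames (B R W T C)
At position 9, page P is evicted.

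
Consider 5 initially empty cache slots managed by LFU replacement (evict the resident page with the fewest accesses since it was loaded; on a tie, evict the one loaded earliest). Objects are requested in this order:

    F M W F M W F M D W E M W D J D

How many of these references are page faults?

F → fault, frames {F}
M → fault, frames {F,M}
W → fault, frames {F,M,W}
F → hit
M → hit
W → hit
F → hit
M → hit
D → fault, frames {F,M,W,D}
W → hit
E → fault, frames {F,M,W,D,E}
M → hit
W → hit
D → hit
J → fault, evict E, frames {F,M,W,D,J}
D → hit
Page faults: 6.

6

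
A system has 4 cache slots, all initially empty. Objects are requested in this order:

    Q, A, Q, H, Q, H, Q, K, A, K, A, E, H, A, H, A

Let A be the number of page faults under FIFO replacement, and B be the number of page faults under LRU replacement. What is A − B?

Under FIFO: F F . F . . . F . . . F . . . . → 5 faults.
Under LRU: F F . F . . . F . . . F F . . . → 6 faults.
A − B = 5 − 6 = -1.

-1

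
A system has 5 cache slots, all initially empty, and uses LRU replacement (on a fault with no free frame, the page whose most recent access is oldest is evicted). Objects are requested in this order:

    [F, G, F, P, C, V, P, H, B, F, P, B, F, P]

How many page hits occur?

6

F → fault, frames [F]
G → fault, frames [F, G]
F → hit
P → fault, frames [G, F, P]
C → fault, frames [G, F, P, C]
V → fault, frames [G, F, P, C, V]
P → hit
H → fault, evict G, frames [F, C, V, P, H]
B → fault, evict F, frames [C, V, P, H, B]
F → fault, evict C, frames [V, P, H, B, F]
P → hit
B → hit
F → hit
P → hit
Hits: 6.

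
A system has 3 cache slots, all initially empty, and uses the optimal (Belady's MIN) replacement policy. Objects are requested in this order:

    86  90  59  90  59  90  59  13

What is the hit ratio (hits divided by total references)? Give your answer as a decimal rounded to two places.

86: miss, frames (86)
90: miss, frames (86 90)
59: miss, frames (86 90 59)
90: hit
59: hit
90: hit
59: hit
13: miss, evict 59, frames (86 90 13)
Hits: 4 of 8 references → 4/8 = 0.5000.

0.50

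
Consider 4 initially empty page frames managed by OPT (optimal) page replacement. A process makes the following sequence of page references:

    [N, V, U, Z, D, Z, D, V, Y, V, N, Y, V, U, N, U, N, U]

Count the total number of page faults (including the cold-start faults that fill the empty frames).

7

N -> miss, frames (N)
V -> miss, frames (N V)
U -> miss, frames (N V U)
Z -> miss, frames (N V U Z)
D -> miss, evict U, frames (N V Z D)
Z -> hit
D -> hit
V -> hit
Y -> miss, evict D, frames (N V Z Y)
V -> hit
N -> hit
Y -> hit
V -> hit
U -> miss, evict Y, frames (N V Z U)
N -> hit
U -> hit
N -> hit
U -> hit
Page faults: 7.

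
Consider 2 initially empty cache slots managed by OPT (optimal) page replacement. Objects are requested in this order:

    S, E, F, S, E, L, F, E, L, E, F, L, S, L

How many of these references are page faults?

8

S → fault, frames {S}
E → fault, frames {S,E}
F → fault, evict E, frames {S,F}
S → hit
E → fault, evict S, frames {F,E}
L → fault, evict E, frames {F,L}
F → hit
E → fault, evict F, frames {L,E}
L → hit
E → hit
F → fault, evict E, frames {L,F}
L → hit
S → fault, evict F, frames {L,S}
L → hit
Page faults: 8.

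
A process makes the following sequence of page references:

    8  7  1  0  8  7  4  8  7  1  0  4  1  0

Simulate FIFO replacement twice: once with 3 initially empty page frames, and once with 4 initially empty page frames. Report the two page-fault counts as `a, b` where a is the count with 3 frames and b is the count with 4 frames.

3 frames: F F F F F F F . . F F . . . → 9 faults.
4 frames: F F F F . . F F F F F F . . → 10 faults.
10 > 9: adding a frame increased faults — Belady's anomaly.

9, 10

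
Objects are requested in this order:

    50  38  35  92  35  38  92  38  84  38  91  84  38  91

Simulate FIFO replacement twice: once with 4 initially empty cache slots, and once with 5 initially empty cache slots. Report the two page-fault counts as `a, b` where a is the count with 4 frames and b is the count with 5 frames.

4 frames: F F F F . . . . F . F . F . → 7 faults.
5 frames: F F F F . . . . F . F . . . → 6 faults.
6 < 7: adding a frame reduced faults, as is typical.

7, 6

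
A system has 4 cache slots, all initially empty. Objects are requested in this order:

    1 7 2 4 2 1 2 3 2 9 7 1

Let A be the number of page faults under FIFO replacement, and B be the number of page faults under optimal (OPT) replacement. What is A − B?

2

Under FIFO: F F F F . . . F . F F F → 8 faults.
Under OPT: F F F F . . . F . F . . → 6 faults.
A − B = 8 − 6 = 2.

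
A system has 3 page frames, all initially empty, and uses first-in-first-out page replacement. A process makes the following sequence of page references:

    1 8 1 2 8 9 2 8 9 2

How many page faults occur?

4

1 → miss, frames (1)
8 → miss, frames (1 8)
1 → hit
2 → miss, frames (1 8 2)
8 → hit
9 → miss, evict 1, frames (8 2 9)
2 → hit
8 → hit
9 → hit
2 → hit
Page faults: 4.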